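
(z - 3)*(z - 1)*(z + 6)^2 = z^4 + 8*z^3 - 9*z^2 - 108*z + 108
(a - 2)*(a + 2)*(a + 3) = a^3 + 3*a^2 - 4*a - 12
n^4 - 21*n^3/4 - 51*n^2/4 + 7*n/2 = n*(n - 7)*(n - 1/4)*(n + 2)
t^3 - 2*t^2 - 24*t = t*(t - 6)*(t + 4)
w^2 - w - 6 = (w - 3)*(w + 2)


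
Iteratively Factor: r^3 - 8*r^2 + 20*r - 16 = (r - 2)*(r^2 - 6*r + 8) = (r - 2)^2*(r - 4)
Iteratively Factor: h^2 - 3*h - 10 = (h + 2)*(h - 5)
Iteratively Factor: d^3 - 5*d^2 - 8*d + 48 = (d - 4)*(d^2 - d - 12) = (d - 4)*(d + 3)*(d - 4)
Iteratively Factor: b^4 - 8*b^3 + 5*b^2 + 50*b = (b + 2)*(b^3 - 10*b^2 + 25*b) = (b - 5)*(b + 2)*(b^2 - 5*b) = (b - 5)^2*(b + 2)*(b)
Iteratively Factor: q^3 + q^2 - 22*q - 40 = (q + 4)*(q^2 - 3*q - 10) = (q + 2)*(q + 4)*(q - 5)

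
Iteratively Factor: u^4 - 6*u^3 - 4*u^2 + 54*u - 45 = (u - 1)*(u^3 - 5*u^2 - 9*u + 45) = (u - 5)*(u - 1)*(u^2 - 9) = (u - 5)*(u - 3)*(u - 1)*(u + 3)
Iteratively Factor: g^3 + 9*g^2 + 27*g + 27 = (g + 3)*(g^2 + 6*g + 9) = (g + 3)^2*(g + 3)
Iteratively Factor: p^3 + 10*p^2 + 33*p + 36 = (p + 3)*(p^2 + 7*p + 12) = (p + 3)^2*(p + 4)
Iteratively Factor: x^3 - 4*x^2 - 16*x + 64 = (x + 4)*(x^2 - 8*x + 16) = (x - 4)*(x + 4)*(x - 4)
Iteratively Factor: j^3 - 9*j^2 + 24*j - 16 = (j - 4)*(j^2 - 5*j + 4) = (j - 4)^2*(j - 1)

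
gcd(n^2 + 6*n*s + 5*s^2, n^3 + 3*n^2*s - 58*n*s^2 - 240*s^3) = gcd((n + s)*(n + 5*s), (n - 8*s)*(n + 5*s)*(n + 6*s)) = n + 5*s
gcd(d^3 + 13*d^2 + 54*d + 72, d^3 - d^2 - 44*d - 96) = d^2 + 7*d + 12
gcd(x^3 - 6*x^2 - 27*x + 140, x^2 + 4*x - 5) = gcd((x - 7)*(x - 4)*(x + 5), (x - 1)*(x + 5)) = x + 5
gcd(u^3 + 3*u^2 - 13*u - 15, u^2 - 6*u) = 1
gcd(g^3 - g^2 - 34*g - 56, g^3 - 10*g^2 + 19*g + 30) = 1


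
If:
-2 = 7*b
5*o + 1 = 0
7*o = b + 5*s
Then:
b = -2/7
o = -1/5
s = -39/175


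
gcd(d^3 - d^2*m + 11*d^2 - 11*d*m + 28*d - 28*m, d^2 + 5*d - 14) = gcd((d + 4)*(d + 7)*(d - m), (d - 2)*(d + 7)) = d + 7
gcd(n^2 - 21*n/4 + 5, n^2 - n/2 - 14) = n - 4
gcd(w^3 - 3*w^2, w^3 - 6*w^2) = w^2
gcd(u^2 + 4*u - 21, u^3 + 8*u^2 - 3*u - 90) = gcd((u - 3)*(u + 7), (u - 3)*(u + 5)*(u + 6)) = u - 3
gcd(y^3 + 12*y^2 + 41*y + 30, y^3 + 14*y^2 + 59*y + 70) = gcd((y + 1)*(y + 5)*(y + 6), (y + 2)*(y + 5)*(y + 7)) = y + 5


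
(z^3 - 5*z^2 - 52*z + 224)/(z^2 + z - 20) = (z^2 - z - 56)/(z + 5)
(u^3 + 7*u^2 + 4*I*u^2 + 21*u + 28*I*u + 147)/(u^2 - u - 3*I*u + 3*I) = (u^2 + 7*u*(1 + I) + 49*I)/(u - 1)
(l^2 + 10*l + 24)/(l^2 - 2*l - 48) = (l + 4)/(l - 8)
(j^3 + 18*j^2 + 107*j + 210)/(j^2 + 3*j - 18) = (j^2 + 12*j + 35)/(j - 3)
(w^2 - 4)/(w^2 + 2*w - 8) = (w + 2)/(w + 4)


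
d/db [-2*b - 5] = -2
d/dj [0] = 0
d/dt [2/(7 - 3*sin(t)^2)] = 24*sin(2*t)/(3*cos(2*t) + 11)^2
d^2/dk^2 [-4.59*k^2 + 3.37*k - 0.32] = -9.18000000000000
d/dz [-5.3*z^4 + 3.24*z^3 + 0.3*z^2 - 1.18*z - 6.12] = -21.2*z^3 + 9.72*z^2 + 0.6*z - 1.18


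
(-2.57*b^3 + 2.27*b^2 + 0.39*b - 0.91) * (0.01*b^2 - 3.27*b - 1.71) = -0.0257*b^5 + 8.4266*b^4 - 3.0243*b^3 - 5.1661*b^2 + 2.3088*b + 1.5561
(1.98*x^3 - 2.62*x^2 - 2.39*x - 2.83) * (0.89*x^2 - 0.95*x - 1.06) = 1.7622*x^5 - 4.2128*x^4 - 1.7369*x^3 + 2.529*x^2 + 5.2219*x + 2.9998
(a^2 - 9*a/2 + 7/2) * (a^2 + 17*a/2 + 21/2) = a^4 + 4*a^3 - 97*a^2/4 - 35*a/2 + 147/4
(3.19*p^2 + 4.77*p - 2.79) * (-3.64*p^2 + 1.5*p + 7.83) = -11.6116*p^4 - 12.5778*p^3 + 42.2883*p^2 + 33.1641*p - 21.8457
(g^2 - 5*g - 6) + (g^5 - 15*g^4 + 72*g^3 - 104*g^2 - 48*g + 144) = g^5 - 15*g^4 + 72*g^3 - 103*g^2 - 53*g + 138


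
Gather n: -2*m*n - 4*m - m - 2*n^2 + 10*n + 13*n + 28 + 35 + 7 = -5*m - 2*n^2 + n*(23 - 2*m) + 70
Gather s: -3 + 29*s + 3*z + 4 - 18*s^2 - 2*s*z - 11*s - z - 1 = -18*s^2 + s*(18 - 2*z) + 2*z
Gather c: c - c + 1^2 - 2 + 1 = 0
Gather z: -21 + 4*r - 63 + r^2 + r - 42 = r^2 + 5*r - 126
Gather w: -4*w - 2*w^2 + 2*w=-2*w^2 - 2*w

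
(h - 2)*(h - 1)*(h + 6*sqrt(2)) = h^3 - 3*h^2 + 6*sqrt(2)*h^2 - 18*sqrt(2)*h + 2*h + 12*sqrt(2)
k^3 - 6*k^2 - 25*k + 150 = (k - 6)*(k - 5)*(k + 5)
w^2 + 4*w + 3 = (w + 1)*(w + 3)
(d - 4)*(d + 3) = d^2 - d - 12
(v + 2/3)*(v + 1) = v^2 + 5*v/3 + 2/3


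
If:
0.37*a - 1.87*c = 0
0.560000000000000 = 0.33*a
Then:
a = 1.70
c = 0.34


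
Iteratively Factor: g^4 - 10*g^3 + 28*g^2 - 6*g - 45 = (g - 3)*(g^3 - 7*g^2 + 7*g + 15) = (g - 5)*(g - 3)*(g^2 - 2*g - 3) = (g - 5)*(g - 3)*(g + 1)*(g - 3)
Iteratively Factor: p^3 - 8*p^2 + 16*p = (p)*(p^2 - 8*p + 16) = p*(p - 4)*(p - 4)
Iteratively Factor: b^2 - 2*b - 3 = (b - 3)*(b + 1)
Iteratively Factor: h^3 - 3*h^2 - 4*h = (h)*(h^2 - 3*h - 4) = h*(h - 4)*(h + 1)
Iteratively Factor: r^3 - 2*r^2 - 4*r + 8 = (r - 2)*(r^2 - 4) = (r - 2)^2*(r + 2)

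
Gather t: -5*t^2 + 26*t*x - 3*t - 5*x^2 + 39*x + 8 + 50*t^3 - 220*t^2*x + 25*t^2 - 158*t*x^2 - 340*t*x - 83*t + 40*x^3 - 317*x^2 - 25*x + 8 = 50*t^3 + t^2*(20 - 220*x) + t*(-158*x^2 - 314*x - 86) + 40*x^3 - 322*x^2 + 14*x + 16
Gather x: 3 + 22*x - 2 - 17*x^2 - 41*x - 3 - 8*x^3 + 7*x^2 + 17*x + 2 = -8*x^3 - 10*x^2 - 2*x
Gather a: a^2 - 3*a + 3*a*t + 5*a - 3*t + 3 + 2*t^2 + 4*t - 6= a^2 + a*(3*t + 2) + 2*t^2 + t - 3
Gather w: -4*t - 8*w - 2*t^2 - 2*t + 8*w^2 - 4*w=-2*t^2 - 6*t + 8*w^2 - 12*w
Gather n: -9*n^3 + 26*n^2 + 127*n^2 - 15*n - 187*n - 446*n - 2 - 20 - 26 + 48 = -9*n^3 + 153*n^2 - 648*n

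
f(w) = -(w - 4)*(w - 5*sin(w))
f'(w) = -w - (1 - 5*cos(w))*(w - 4) + 5*sin(w)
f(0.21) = -3.15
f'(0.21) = -13.91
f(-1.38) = 18.99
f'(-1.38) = -3.25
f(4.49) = -4.59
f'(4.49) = -10.40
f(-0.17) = 2.82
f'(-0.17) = -17.06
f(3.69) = 1.95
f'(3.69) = -4.66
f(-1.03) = 16.38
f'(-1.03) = -11.17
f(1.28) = -9.55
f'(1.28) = 2.33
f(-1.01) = 16.15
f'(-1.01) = -11.54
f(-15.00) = -223.22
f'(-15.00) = 102.92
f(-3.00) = -16.06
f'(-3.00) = 43.94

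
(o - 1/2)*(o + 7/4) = o^2 + 5*o/4 - 7/8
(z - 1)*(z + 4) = z^2 + 3*z - 4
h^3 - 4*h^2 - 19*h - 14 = (h - 7)*(h + 1)*(h + 2)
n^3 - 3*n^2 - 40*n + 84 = (n - 7)*(n - 2)*(n + 6)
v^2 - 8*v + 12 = (v - 6)*(v - 2)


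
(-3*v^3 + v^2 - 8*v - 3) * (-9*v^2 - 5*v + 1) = 27*v^5 + 6*v^4 + 64*v^3 + 68*v^2 + 7*v - 3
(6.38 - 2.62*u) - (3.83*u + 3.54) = 2.84 - 6.45*u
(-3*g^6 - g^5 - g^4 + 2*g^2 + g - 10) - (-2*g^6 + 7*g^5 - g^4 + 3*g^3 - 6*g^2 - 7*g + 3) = -g^6 - 8*g^5 - 3*g^3 + 8*g^2 + 8*g - 13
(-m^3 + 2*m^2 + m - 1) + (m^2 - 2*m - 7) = -m^3 + 3*m^2 - m - 8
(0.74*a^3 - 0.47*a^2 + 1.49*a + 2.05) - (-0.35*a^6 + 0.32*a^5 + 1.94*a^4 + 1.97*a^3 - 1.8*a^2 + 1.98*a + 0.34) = 0.35*a^6 - 0.32*a^5 - 1.94*a^4 - 1.23*a^3 + 1.33*a^2 - 0.49*a + 1.71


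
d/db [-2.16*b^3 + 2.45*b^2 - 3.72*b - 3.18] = -6.48*b^2 + 4.9*b - 3.72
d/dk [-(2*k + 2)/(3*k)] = 2/(3*k^2)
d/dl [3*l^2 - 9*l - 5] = 6*l - 9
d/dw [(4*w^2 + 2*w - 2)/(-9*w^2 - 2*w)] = 2*(5*w^2 - 18*w - 2)/(w^2*(81*w^2 + 36*w + 4))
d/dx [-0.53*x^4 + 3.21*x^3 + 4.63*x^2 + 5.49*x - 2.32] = -2.12*x^3 + 9.63*x^2 + 9.26*x + 5.49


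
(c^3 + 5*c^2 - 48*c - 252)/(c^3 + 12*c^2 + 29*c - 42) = (c^2 - c - 42)/(c^2 + 6*c - 7)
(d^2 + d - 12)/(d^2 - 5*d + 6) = (d + 4)/(d - 2)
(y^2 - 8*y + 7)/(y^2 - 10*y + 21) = (y - 1)/(y - 3)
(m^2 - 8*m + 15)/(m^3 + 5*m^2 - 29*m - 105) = (m - 3)/(m^2 + 10*m + 21)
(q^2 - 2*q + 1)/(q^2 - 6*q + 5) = (q - 1)/(q - 5)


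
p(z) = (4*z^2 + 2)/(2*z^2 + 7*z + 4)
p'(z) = 8*z/(2*z^2 + 7*z + 4) + (-4*z - 7)*(4*z^2 + 2)/(2*z^2 + 7*z + 4)^2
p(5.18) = 1.16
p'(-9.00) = 0.19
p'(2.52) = 0.19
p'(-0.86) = -47.63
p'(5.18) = 0.10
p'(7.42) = 0.06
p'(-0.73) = -8496.35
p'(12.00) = 0.03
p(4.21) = 1.06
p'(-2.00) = 12.50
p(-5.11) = 5.20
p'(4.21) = 0.12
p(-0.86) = -9.17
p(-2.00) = -9.00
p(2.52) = 0.80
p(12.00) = 1.54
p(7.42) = 1.34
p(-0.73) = -93.48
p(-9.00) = 3.17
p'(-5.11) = 1.42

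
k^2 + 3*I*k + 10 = (k - 2*I)*(k + 5*I)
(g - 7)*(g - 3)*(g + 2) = g^3 - 8*g^2 + g + 42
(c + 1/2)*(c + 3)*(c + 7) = c^3 + 21*c^2/2 + 26*c + 21/2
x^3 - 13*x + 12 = (x - 3)*(x - 1)*(x + 4)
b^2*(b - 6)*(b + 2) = b^4 - 4*b^3 - 12*b^2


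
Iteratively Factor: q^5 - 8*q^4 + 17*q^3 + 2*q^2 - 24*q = (q + 1)*(q^4 - 9*q^3 + 26*q^2 - 24*q) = q*(q + 1)*(q^3 - 9*q^2 + 26*q - 24) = q*(q - 3)*(q + 1)*(q^2 - 6*q + 8) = q*(q - 3)*(q - 2)*(q + 1)*(q - 4)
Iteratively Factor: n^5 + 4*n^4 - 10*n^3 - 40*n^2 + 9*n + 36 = (n - 3)*(n^4 + 7*n^3 + 11*n^2 - 7*n - 12) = (n - 3)*(n - 1)*(n^3 + 8*n^2 + 19*n + 12) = (n - 3)*(n - 1)*(n + 4)*(n^2 + 4*n + 3) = (n - 3)*(n - 1)*(n + 3)*(n + 4)*(n + 1)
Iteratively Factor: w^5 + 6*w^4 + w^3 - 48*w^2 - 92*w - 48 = (w + 2)*(w^4 + 4*w^3 - 7*w^2 - 34*w - 24) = (w - 3)*(w + 2)*(w^3 + 7*w^2 + 14*w + 8) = (w - 3)*(w + 1)*(w + 2)*(w^2 + 6*w + 8) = (w - 3)*(w + 1)*(w + 2)*(w + 4)*(w + 2)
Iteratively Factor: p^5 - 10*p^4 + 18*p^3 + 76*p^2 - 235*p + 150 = (p - 1)*(p^4 - 9*p^3 + 9*p^2 + 85*p - 150) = (p - 1)*(p + 3)*(p^3 - 12*p^2 + 45*p - 50) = (p - 5)*(p - 1)*(p + 3)*(p^2 - 7*p + 10) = (p - 5)^2*(p - 1)*(p + 3)*(p - 2)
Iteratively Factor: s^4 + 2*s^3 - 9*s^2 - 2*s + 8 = (s + 1)*(s^3 + s^2 - 10*s + 8) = (s - 2)*(s + 1)*(s^2 + 3*s - 4) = (s - 2)*(s + 1)*(s + 4)*(s - 1)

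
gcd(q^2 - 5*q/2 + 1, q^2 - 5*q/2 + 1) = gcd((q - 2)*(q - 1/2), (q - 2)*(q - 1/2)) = q^2 - 5*q/2 + 1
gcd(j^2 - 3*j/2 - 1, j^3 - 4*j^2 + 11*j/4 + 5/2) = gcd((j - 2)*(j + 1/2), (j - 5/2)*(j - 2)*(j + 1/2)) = j^2 - 3*j/2 - 1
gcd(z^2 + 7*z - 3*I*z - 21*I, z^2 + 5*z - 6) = 1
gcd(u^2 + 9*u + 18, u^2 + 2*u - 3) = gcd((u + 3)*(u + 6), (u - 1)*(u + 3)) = u + 3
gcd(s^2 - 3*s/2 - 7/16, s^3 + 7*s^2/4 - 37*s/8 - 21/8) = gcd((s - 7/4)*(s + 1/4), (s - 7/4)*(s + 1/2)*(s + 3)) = s - 7/4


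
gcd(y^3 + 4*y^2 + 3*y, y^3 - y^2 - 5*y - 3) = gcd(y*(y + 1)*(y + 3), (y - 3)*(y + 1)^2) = y + 1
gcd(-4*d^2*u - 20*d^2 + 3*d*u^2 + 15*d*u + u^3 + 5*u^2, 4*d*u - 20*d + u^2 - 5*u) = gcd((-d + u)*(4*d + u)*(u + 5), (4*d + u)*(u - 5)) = 4*d + u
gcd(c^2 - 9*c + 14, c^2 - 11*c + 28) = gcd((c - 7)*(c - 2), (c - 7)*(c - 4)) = c - 7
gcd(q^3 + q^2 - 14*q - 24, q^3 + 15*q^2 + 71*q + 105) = q + 3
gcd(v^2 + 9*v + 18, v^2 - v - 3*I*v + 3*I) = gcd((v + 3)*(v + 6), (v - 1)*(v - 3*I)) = 1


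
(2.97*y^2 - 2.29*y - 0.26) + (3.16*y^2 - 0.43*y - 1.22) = 6.13*y^2 - 2.72*y - 1.48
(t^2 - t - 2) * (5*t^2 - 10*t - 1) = 5*t^4 - 15*t^3 - t^2 + 21*t + 2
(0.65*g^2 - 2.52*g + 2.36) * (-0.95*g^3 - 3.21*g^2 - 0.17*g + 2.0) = -0.6175*g^5 + 0.3075*g^4 + 5.7367*g^3 - 5.8472*g^2 - 5.4412*g + 4.72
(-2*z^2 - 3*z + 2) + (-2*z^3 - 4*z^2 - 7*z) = -2*z^3 - 6*z^2 - 10*z + 2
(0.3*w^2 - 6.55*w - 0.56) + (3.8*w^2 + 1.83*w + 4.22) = 4.1*w^2 - 4.72*w + 3.66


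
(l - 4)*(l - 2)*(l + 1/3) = l^3 - 17*l^2/3 + 6*l + 8/3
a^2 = a^2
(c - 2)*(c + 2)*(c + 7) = c^3 + 7*c^2 - 4*c - 28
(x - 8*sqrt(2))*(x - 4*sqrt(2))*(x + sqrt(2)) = x^3 - 11*sqrt(2)*x^2 + 40*x + 64*sqrt(2)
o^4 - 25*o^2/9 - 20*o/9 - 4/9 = (o - 2)*(o + 1/3)*(o + 2/3)*(o + 1)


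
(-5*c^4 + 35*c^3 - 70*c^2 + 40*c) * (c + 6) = -5*c^5 + 5*c^4 + 140*c^3 - 380*c^2 + 240*c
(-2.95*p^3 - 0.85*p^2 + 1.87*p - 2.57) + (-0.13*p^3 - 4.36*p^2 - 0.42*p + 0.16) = -3.08*p^3 - 5.21*p^2 + 1.45*p - 2.41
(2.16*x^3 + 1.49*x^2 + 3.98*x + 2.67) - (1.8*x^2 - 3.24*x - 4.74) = 2.16*x^3 - 0.31*x^2 + 7.22*x + 7.41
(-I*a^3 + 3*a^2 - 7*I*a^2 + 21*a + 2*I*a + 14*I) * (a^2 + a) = -I*a^5 + 3*a^4 - 8*I*a^4 + 24*a^3 - 5*I*a^3 + 21*a^2 + 16*I*a^2 + 14*I*a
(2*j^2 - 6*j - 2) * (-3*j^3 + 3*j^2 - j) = -6*j^5 + 24*j^4 - 14*j^3 + 2*j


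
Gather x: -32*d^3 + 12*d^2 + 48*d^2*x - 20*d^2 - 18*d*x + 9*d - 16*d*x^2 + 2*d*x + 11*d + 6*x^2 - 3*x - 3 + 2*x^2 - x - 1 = -32*d^3 - 8*d^2 + 20*d + x^2*(8 - 16*d) + x*(48*d^2 - 16*d - 4) - 4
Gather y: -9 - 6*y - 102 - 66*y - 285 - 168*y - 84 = -240*y - 480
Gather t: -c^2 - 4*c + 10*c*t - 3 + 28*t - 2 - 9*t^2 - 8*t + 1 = -c^2 - 4*c - 9*t^2 + t*(10*c + 20) - 4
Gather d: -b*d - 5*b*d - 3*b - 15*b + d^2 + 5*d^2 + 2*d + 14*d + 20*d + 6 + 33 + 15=-18*b + 6*d^2 + d*(36 - 6*b) + 54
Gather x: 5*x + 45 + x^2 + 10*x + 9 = x^2 + 15*x + 54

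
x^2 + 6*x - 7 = (x - 1)*(x + 7)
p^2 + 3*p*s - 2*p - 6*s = (p - 2)*(p + 3*s)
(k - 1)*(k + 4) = k^2 + 3*k - 4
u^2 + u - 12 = (u - 3)*(u + 4)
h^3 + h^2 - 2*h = h*(h - 1)*(h + 2)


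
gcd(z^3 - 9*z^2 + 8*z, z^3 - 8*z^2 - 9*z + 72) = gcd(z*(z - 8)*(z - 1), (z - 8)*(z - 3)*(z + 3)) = z - 8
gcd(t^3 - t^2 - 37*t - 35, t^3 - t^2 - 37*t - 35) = t^3 - t^2 - 37*t - 35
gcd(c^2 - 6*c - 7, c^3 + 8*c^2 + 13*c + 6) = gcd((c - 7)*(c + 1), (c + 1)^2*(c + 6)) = c + 1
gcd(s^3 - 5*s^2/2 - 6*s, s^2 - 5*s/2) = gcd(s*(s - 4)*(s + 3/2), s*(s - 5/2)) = s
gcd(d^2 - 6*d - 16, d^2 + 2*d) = d + 2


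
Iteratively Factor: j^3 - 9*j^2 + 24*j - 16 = (j - 1)*(j^2 - 8*j + 16) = (j - 4)*(j - 1)*(j - 4)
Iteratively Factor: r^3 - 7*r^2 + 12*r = (r - 4)*(r^2 - 3*r) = (r - 4)*(r - 3)*(r)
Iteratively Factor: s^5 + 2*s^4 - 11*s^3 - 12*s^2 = (s - 3)*(s^4 + 5*s^3 + 4*s^2) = s*(s - 3)*(s^3 + 5*s^2 + 4*s) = s^2*(s - 3)*(s^2 + 5*s + 4) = s^2*(s - 3)*(s + 1)*(s + 4)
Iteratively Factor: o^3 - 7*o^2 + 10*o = (o)*(o^2 - 7*o + 10) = o*(o - 5)*(o - 2)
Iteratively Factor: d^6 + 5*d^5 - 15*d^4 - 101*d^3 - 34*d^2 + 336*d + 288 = (d + 3)*(d^5 + 2*d^4 - 21*d^3 - 38*d^2 + 80*d + 96) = (d + 3)^2*(d^4 - d^3 - 18*d^2 + 16*d + 32) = (d - 4)*(d + 3)^2*(d^3 + 3*d^2 - 6*d - 8) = (d - 4)*(d + 1)*(d + 3)^2*(d^2 + 2*d - 8) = (d - 4)*(d - 2)*(d + 1)*(d + 3)^2*(d + 4)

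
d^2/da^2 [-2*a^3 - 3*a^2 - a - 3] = -12*a - 6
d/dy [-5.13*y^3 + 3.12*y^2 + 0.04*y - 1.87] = -15.39*y^2 + 6.24*y + 0.04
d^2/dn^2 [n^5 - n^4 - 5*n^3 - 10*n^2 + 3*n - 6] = 20*n^3 - 12*n^2 - 30*n - 20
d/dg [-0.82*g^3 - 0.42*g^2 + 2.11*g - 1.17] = -2.46*g^2 - 0.84*g + 2.11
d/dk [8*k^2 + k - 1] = 16*k + 1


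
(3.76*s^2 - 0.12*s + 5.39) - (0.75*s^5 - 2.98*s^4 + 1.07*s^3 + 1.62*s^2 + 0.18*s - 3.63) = -0.75*s^5 + 2.98*s^4 - 1.07*s^3 + 2.14*s^2 - 0.3*s + 9.02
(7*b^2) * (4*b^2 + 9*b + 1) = 28*b^4 + 63*b^3 + 7*b^2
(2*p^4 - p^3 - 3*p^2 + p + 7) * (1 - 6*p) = -12*p^5 + 8*p^4 + 17*p^3 - 9*p^2 - 41*p + 7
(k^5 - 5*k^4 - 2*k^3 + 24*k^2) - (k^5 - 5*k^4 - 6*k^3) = 4*k^3 + 24*k^2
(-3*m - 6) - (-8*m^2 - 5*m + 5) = 8*m^2 + 2*m - 11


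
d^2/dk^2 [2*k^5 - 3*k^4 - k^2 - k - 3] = 40*k^3 - 36*k^2 - 2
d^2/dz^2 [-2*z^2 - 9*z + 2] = -4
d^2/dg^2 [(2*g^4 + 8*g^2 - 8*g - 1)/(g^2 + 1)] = 2*(2*g^6 + 6*g^4 - 8*g^3 - 15*g^2 + 24*g + 9)/(g^6 + 3*g^4 + 3*g^2 + 1)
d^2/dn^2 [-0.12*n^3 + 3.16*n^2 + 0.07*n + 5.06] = 6.32 - 0.72*n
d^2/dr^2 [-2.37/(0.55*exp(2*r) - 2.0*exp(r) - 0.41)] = (2.37*(1.1*exp(r) - 2.0)*(2.2*exp(r) - 4.0)*exp(r) + (5.214*exp(r) - 4.74)*(-0.55*exp(2*r) + 2.0*exp(r) + 0.41))*exp(r)/(-0.55*exp(2*r) + 2.0*exp(r) + 0.41)^3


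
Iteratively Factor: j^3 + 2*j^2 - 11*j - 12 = (j + 1)*(j^2 + j - 12) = (j - 3)*(j + 1)*(j + 4)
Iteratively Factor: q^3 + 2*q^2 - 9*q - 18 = (q + 3)*(q^2 - q - 6) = (q - 3)*(q + 3)*(q + 2)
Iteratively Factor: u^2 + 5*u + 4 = (u + 1)*(u + 4)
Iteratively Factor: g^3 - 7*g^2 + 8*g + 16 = (g - 4)*(g^2 - 3*g - 4) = (g - 4)^2*(g + 1)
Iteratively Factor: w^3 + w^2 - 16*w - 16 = (w - 4)*(w^2 + 5*w + 4) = (w - 4)*(w + 1)*(w + 4)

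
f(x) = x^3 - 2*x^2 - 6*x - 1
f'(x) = 3*x^2 - 4*x - 6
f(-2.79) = -21.55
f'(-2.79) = 28.51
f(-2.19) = -7.96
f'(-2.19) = 17.15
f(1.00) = -8.00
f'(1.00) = -7.00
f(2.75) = -11.83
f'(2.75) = 5.69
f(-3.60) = -51.98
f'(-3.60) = 47.28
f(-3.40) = -43.02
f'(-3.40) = 42.28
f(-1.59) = -0.54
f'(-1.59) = 7.94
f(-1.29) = 1.27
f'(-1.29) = 4.15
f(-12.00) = -1945.00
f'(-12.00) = 474.00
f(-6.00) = -253.00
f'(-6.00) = 126.00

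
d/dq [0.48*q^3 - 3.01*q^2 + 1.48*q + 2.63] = 1.44*q^2 - 6.02*q + 1.48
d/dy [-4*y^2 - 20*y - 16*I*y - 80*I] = -8*y - 20 - 16*I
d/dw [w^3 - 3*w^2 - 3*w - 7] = 3*w^2 - 6*w - 3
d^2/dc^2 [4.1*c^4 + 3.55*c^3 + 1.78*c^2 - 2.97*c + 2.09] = 49.2*c^2 + 21.3*c + 3.56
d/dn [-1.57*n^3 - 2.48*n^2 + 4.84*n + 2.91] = -4.71*n^2 - 4.96*n + 4.84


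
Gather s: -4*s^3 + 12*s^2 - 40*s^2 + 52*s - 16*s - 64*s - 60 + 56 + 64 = -4*s^3 - 28*s^2 - 28*s + 60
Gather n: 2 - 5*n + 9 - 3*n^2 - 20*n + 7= -3*n^2 - 25*n + 18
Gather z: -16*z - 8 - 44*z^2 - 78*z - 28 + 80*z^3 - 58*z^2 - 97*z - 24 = 80*z^3 - 102*z^2 - 191*z - 60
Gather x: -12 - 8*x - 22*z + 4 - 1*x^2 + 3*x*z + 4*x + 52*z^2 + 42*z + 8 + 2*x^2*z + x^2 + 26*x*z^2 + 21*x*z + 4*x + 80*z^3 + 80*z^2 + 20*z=2*x^2*z + x*(26*z^2 + 24*z) + 80*z^3 + 132*z^2 + 40*z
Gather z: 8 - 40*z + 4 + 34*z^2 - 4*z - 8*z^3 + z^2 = -8*z^3 + 35*z^2 - 44*z + 12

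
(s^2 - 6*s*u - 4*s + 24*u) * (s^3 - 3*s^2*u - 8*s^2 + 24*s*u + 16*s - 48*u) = s^5 - 9*s^4*u - 12*s^4 + 18*s^3*u^2 + 108*s^3*u + 48*s^3 - 216*s^2*u^2 - 432*s^2*u - 64*s^2 + 864*s*u^2 + 576*s*u - 1152*u^2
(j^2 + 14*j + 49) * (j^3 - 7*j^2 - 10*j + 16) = j^5 + 7*j^4 - 59*j^3 - 467*j^2 - 266*j + 784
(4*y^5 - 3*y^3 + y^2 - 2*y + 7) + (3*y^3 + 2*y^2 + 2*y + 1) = 4*y^5 + 3*y^2 + 8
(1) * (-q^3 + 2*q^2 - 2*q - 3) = -q^3 + 2*q^2 - 2*q - 3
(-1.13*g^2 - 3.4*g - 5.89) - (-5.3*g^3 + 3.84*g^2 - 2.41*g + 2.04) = 5.3*g^3 - 4.97*g^2 - 0.99*g - 7.93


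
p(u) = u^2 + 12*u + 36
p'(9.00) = 30.00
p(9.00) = 225.00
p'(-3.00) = 6.00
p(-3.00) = 9.00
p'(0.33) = 12.66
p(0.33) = 40.07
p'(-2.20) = 7.60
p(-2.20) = 14.44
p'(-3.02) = 5.96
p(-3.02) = 8.88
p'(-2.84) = 6.32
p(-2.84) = 9.99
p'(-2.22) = 7.56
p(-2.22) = 14.29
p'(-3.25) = 5.50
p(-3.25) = 7.56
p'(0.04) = 12.08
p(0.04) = 36.48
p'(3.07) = 18.14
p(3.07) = 82.26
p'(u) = 2*u + 12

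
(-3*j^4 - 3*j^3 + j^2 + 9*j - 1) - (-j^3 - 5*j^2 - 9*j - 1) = -3*j^4 - 2*j^3 + 6*j^2 + 18*j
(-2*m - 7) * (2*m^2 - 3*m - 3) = -4*m^3 - 8*m^2 + 27*m + 21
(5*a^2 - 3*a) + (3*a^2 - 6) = 8*a^2 - 3*a - 6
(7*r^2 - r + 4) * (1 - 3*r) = -21*r^3 + 10*r^2 - 13*r + 4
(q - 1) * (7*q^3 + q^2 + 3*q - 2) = 7*q^4 - 6*q^3 + 2*q^2 - 5*q + 2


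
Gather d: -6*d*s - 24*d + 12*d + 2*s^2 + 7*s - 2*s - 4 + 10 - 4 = d*(-6*s - 12) + 2*s^2 + 5*s + 2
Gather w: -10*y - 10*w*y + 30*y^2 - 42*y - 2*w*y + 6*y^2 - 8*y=-12*w*y + 36*y^2 - 60*y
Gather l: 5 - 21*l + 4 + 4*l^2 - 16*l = 4*l^2 - 37*l + 9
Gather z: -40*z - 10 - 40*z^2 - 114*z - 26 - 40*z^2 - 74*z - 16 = -80*z^2 - 228*z - 52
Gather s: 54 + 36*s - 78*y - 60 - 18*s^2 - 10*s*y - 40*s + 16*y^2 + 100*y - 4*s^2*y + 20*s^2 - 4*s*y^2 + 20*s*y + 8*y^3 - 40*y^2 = s^2*(2 - 4*y) + s*(-4*y^2 + 10*y - 4) + 8*y^3 - 24*y^2 + 22*y - 6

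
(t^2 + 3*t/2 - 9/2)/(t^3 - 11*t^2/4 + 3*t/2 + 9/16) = 8*(t + 3)/(8*t^2 - 10*t - 3)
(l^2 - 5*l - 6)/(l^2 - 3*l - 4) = (l - 6)/(l - 4)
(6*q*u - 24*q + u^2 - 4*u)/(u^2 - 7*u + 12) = (6*q + u)/(u - 3)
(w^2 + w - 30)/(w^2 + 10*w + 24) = (w - 5)/(w + 4)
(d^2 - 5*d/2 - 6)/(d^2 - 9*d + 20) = (d + 3/2)/(d - 5)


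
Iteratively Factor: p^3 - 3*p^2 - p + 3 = (p - 1)*(p^2 - 2*p - 3) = (p - 3)*(p - 1)*(p + 1)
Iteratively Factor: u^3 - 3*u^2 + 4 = (u - 2)*(u^2 - u - 2) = (u - 2)*(u + 1)*(u - 2)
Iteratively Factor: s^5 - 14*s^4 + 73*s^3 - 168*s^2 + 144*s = (s)*(s^4 - 14*s^3 + 73*s^2 - 168*s + 144) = s*(s - 4)*(s^3 - 10*s^2 + 33*s - 36) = s*(s - 4)^2*(s^2 - 6*s + 9) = s*(s - 4)^2*(s - 3)*(s - 3)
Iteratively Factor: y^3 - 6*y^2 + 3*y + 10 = (y + 1)*(y^2 - 7*y + 10) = (y - 5)*(y + 1)*(y - 2)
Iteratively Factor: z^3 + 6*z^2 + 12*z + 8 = (z + 2)*(z^2 + 4*z + 4) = (z + 2)^2*(z + 2)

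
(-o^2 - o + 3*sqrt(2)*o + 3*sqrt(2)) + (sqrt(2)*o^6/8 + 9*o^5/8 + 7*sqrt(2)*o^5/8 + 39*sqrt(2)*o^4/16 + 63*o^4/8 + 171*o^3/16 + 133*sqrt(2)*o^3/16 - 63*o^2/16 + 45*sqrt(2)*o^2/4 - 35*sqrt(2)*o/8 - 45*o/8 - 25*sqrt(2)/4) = sqrt(2)*o^6/8 + 9*o^5/8 + 7*sqrt(2)*o^5/8 + 39*sqrt(2)*o^4/16 + 63*o^4/8 + 171*o^3/16 + 133*sqrt(2)*o^3/16 - 79*o^2/16 + 45*sqrt(2)*o^2/4 - 53*o/8 - 11*sqrt(2)*o/8 - 13*sqrt(2)/4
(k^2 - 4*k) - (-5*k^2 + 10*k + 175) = 6*k^2 - 14*k - 175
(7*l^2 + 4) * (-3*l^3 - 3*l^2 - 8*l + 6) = -21*l^5 - 21*l^4 - 68*l^3 + 30*l^2 - 32*l + 24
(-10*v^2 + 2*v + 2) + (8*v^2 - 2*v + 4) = 6 - 2*v^2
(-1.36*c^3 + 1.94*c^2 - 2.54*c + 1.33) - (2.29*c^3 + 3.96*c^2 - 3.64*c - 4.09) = -3.65*c^3 - 2.02*c^2 + 1.1*c + 5.42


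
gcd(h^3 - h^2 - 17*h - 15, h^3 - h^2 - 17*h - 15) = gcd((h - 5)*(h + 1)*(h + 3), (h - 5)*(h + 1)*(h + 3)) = h^3 - h^2 - 17*h - 15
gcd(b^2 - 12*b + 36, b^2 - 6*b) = b - 6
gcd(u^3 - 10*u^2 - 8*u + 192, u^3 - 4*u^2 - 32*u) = u^2 - 4*u - 32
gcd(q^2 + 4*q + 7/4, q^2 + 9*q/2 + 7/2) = q + 7/2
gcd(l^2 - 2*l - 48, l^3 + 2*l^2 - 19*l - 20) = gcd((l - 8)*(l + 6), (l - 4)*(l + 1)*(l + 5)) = 1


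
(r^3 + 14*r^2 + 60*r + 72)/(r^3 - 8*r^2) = (r^3 + 14*r^2 + 60*r + 72)/(r^2*(r - 8))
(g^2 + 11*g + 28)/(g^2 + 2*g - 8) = (g + 7)/(g - 2)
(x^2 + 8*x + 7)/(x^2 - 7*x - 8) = (x + 7)/(x - 8)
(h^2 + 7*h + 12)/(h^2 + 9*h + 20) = (h + 3)/(h + 5)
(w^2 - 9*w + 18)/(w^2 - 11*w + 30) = (w - 3)/(w - 5)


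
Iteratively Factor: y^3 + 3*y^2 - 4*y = (y)*(y^2 + 3*y - 4) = y*(y - 1)*(y + 4)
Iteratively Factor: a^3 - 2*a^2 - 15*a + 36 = (a - 3)*(a^2 + a - 12) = (a - 3)^2*(a + 4)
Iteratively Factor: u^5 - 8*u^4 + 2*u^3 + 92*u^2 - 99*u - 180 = (u - 4)*(u^4 - 4*u^3 - 14*u^2 + 36*u + 45) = (u - 4)*(u - 3)*(u^3 - u^2 - 17*u - 15) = (u - 4)*(u - 3)*(u + 3)*(u^2 - 4*u - 5) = (u - 4)*(u - 3)*(u + 1)*(u + 3)*(u - 5)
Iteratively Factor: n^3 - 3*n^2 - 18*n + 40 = (n - 2)*(n^2 - n - 20) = (n - 2)*(n + 4)*(n - 5)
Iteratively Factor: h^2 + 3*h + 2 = (h + 2)*(h + 1)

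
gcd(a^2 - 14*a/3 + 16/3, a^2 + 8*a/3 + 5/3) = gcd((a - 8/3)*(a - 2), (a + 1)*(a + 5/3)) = 1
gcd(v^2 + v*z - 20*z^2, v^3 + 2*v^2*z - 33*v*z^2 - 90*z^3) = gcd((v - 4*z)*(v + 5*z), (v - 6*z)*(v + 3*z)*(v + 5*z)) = v + 5*z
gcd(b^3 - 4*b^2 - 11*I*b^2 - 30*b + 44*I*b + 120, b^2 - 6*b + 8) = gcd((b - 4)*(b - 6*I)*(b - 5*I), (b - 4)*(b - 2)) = b - 4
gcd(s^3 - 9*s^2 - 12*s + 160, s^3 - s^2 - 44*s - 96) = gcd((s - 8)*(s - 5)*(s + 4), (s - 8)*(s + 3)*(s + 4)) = s^2 - 4*s - 32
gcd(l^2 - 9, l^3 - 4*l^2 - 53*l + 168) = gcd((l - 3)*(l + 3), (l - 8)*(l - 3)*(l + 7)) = l - 3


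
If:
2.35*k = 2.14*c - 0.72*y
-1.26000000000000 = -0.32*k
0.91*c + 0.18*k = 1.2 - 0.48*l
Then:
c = 0.336448598130841*y + 4.32389018691589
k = 3.94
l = -0.63785046728972*y - 7.17393764602804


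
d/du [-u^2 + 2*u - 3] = 2 - 2*u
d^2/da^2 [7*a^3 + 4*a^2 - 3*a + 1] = 42*a + 8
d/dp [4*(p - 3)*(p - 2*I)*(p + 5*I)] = 12*p^2 + 24*p*(-1 + I) + 40 - 36*I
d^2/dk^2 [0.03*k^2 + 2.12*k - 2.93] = 0.0600000000000000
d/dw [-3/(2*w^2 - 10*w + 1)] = 6*(2*w - 5)/(2*w^2 - 10*w + 1)^2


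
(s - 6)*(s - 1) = s^2 - 7*s + 6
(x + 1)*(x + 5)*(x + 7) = x^3 + 13*x^2 + 47*x + 35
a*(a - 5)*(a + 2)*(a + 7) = a^4 + 4*a^3 - 31*a^2 - 70*a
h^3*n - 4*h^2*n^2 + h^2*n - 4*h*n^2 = h*(h - 4*n)*(h*n + n)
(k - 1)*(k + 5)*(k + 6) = k^3 + 10*k^2 + 19*k - 30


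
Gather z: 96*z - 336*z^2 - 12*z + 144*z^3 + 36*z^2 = 144*z^3 - 300*z^2 + 84*z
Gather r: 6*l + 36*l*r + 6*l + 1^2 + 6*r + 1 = 12*l + r*(36*l + 6) + 2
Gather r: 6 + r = r + 6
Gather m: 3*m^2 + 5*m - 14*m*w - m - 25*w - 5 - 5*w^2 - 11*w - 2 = 3*m^2 + m*(4 - 14*w) - 5*w^2 - 36*w - 7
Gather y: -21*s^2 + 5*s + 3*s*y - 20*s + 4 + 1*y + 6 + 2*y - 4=-21*s^2 - 15*s + y*(3*s + 3) + 6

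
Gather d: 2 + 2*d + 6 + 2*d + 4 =4*d + 12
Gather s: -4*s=-4*s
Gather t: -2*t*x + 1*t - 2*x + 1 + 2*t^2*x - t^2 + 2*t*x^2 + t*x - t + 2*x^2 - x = t^2*(2*x - 1) + t*(2*x^2 - x) + 2*x^2 - 3*x + 1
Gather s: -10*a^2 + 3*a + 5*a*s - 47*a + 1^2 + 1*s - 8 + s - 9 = -10*a^2 - 44*a + s*(5*a + 2) - 16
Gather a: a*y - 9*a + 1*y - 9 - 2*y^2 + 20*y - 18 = a*(y - 9) - 2*y^2 + 21*y - 27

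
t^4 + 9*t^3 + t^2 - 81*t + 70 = (t - 2)*(t - 1)*(t + 5)*(t + 7)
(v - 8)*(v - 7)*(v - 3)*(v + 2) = v^4 - 16*v^3 + 65*v^2 + 34*v - 336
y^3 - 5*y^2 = y^2*(y - 5)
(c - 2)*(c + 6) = c^2 + 4*c - 12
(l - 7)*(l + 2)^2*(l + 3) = l^4 - 33*l^2 - 100*l - 84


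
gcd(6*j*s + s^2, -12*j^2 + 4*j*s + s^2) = 6*j + s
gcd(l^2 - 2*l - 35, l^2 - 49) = l - 7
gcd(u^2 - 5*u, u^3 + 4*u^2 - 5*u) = u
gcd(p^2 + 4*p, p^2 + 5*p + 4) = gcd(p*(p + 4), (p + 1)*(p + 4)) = p + 4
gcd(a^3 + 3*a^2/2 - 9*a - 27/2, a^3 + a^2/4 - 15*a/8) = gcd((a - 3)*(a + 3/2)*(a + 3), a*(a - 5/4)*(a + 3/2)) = a + 3/2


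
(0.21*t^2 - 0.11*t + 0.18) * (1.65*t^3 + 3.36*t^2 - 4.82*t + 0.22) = 0.3465*t^5 + 0.5241*t^4 - 1.0848*t^3 + 1.1812*t^2 - 0.8918*t + 0.0396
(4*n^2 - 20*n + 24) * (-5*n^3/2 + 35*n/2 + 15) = -10*n^5 + 50*n^4 + 10*n^3 - 290*n^2 + 120*n + 360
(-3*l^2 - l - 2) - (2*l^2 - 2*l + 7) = -5*l^2 + l - 9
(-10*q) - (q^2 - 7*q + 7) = -q^2 - 3*q - 7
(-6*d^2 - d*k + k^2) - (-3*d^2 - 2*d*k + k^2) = -3*d^2 + d*k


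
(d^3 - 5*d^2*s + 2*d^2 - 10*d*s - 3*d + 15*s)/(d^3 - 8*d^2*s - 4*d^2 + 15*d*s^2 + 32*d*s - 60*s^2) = (-d^2 - 2*d + 3)/(-d^2 + 3*d*s + 4*d - 12*s)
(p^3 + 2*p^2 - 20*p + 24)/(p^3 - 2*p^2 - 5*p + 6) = (p^3 + 2*p^2 - 20*p + 24)/(p^3 - 2*p^2 - 5*p + 6)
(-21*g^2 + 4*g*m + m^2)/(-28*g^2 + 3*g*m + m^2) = (3*g - m)/(4*g - m)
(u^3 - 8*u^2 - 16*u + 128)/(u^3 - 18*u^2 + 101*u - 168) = (u^2 - 16)/(u^2 - 10*u + 21)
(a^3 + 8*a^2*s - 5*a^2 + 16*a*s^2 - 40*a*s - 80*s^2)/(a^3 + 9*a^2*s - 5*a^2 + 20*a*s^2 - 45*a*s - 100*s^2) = (a + 4*s)/(a + 5*s)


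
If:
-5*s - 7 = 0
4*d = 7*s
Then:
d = -49/20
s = -7/5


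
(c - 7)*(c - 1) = c^2 - 8*c + 7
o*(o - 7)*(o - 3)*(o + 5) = o^4 - 5*o^3 - 29*o^2 + 105*o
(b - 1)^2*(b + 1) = b^3 - b^2 - b + 1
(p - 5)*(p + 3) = p^2 - 2*p - 15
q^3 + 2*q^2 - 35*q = q*(q - 5)*(q + 7)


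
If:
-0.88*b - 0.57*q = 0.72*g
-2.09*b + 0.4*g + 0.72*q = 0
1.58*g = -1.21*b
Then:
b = 0.00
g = 0.00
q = 0.00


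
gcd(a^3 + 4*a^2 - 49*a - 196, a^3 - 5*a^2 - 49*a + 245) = a^2 - 49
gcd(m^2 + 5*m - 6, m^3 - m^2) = m - 1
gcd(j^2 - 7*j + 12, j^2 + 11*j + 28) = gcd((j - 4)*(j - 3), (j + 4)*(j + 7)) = 1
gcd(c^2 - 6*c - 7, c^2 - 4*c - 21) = c - 7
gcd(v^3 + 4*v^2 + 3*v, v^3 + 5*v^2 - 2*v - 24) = v + 3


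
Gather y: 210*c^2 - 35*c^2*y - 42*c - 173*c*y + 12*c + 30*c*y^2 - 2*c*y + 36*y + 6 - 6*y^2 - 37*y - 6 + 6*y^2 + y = 210*c^2 + 30*c*y^2 - 30*c + y*(-35*c^2 - 175*c)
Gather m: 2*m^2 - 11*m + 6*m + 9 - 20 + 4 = 2*m^2 - 5*m - 7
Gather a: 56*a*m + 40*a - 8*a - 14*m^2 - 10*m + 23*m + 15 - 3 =a*(56*m + 32) - 14*m^2 + 13*m + 12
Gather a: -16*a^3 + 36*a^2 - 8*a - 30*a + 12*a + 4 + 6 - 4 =-16*a^3 + 36*a^2 - 26*a + 6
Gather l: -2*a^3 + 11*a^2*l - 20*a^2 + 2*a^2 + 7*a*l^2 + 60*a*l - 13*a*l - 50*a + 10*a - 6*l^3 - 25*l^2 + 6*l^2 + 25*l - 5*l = -2*a^3 - 18*a^2 - 40*a - 6*l^3 + l^2*(7*a - 19) + l*(11*a^2 + 47*a + 20)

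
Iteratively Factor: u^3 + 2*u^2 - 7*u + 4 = (u + 4)*(u^2 - 2*u + 1) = (u - 1)*(u + 4)*(u - 1)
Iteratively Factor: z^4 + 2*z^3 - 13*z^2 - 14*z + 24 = (z + 4)*(z^3 - 2*z^2 - 5*z + 6) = (z - 1)*(z + 4)*(z^2 - z - 6) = (z - 1)*(z + 2)*(z + 4)*(z - 3)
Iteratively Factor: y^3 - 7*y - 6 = (y + 1)*(y^2 - y - 6) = (y - 3)*(y + 1)*(y + 2)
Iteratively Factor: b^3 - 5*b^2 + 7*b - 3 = (b - 1)*(b^2 - 4*b + 3) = (b - 1)^2*(b - 3)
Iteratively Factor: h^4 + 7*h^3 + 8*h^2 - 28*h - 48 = (h + 4)*(h^3 + 3*h^2 - 4*h - 12) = (h - 2)*(h + 4)*(h^2 + 5*h + 6) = (h - 2)*(h + 3)*(h + 4)*(h + 2)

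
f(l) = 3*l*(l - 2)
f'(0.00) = -6.00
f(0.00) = 0.00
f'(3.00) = 12.00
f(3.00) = 9.00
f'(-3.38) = -26.28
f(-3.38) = 54.55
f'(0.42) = -3.48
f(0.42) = -1.99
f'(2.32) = 7.92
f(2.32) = 2.23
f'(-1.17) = -13.02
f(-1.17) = 11.13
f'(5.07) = 24.42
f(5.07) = 46.69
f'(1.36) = 2.16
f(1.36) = -2.61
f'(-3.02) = -24.12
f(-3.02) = 45.48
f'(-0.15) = -6.90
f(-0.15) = 0.97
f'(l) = 6*l - 6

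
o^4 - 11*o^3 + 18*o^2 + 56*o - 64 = (o - 8)*(o - 4)*(o - 1)*(o + 2)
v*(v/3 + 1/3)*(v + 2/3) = v^3/3 + 5*v^2/9 + 2*v/9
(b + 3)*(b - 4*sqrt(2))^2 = b^3 - 8*sqrt(2)*b^2 + 3*b^2 - 24*sqrt(2)*b + 32*b + 96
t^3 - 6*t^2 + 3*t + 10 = (t - 5)*(t - 2)*(t + 1)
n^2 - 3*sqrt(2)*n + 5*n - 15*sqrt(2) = (n + 5)*(n - 3*sqrt(2))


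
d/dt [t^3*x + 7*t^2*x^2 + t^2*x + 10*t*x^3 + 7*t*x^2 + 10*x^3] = x*(3*t^2 + 14*t*x + 2*t + 10*x^2 + 7*x)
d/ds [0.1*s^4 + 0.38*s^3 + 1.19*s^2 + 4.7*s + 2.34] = 0.4*s^3 + 1.14*s^2 + 2.38*s + 4.7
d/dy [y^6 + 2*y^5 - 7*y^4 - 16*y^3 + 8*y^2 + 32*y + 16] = 6*y^5 + 10*y^4 - 28*y^3 - 48*y^2 + 16*y + 32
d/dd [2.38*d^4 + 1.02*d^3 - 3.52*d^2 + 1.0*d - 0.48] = 9.52*d^3 + 3.06*d^2 - 7.04*d + 1.0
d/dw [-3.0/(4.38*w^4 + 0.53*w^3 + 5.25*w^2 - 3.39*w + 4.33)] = (52.56*w^3 + 4.77*w^2 + 31.5*w - 10.17)/(4.38*w^4 + 0.53*w^3 + 5.25*w^2 - 3.39*w + 4.33)^2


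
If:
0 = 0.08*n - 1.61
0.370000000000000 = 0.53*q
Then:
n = 20.12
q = 0.70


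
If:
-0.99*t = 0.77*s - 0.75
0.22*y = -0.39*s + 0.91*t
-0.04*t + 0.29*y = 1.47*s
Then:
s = 0.30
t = 0.52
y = 1.61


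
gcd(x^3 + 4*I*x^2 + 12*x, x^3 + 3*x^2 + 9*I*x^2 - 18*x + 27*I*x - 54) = x + 6*I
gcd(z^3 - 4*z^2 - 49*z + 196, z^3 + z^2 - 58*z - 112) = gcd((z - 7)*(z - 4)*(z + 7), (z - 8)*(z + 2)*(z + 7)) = z + 7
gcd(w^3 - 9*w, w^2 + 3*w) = w^2 + 3*w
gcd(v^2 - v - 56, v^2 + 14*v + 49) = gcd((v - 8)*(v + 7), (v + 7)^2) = v + 7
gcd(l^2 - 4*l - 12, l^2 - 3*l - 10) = l + 2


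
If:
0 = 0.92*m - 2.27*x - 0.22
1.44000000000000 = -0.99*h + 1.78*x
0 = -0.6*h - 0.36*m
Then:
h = -0.74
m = 1.23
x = 0.40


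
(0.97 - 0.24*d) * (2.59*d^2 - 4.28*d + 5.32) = -0.6216*d^3 + 3.5395*d^2 - 5.4284*d + 5.1604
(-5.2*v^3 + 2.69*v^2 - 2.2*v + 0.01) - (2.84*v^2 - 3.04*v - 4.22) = -5.2*v^3 - 0.15*v^2 + 0.84*v + 4.23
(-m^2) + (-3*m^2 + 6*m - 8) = -4*m^2 + 6*m - 8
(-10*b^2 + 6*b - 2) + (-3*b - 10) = -10*b^2 + 3*b - 12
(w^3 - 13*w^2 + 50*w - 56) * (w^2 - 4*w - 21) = w^5 - 17*w^4 + 81*w^3 + 17*w^2 - 826*w + 1176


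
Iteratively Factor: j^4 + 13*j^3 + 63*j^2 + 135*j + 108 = (j + 3)*(j^3 + 10*j^2 + 33*j + 36) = (j + 3)^2*(j^2 + 7*j + 12) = (j + 3)^2*(j + 4)*(j + 3)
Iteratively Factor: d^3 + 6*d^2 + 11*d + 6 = (d + 2)*(d^2 + 4*d + 3) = (d + 1)*(d + 2)*(d + 3)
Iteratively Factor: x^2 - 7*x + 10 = (x - 5)*(x - 2)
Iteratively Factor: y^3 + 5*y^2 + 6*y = (y + 3)*(y^2 + 2*y) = y*(y + 3)*(y + 2)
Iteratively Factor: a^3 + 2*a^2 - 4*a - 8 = (a - 2)*(a^2 + 4*a + 4) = (a - 2)*(a + 2)*(a + 2)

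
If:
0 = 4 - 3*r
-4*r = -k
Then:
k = 16/3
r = 4/3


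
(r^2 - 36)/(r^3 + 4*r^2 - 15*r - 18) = (r - 6)/(r^2 - 2*r - 3)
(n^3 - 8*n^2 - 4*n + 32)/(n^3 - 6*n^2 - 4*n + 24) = (n - 8)/(n - 6)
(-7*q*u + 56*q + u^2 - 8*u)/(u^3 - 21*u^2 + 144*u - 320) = (-7*q + u)/(u^2 - 13*u + 40)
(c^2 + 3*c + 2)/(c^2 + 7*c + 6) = (c + 2)/(c + 6)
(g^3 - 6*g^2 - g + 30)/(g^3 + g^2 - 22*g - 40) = (g - 3)/(g + 4)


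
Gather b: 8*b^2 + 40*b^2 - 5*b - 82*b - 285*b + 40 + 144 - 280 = 48*b^2 - 372*b - 96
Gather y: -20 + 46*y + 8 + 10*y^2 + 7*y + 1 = 10*y^2 + 53*y - 11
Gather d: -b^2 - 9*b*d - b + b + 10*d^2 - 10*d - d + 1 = -b^2 + 10*d^2 + d*(-9*b - 11) + 1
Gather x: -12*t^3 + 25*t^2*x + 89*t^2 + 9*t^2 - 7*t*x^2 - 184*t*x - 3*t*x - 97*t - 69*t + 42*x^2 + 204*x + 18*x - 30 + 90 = -12*t^3 + 98*t^2 - 166*t + x^2*(42 - 7*t) + x*(25*t^2 - 187*t + 222) + 60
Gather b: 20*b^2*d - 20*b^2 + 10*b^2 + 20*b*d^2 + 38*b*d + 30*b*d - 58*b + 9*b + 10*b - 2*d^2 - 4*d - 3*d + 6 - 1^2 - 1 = b^2*(20*d - 10) + b*(20*d^2 + 68*d - 39) - 2*d^2 - 7*d + 4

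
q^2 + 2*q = q*(q + 2)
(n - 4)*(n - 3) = n^2 - 7*n + 12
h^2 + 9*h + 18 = (h + 3)*(h + 6)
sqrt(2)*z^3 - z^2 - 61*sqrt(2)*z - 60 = (z - 6*sqrt(2))*(z + 5*sqrt(2))*(sqrt(2)*z + 1)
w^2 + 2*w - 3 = (w - 1)*(w + 3)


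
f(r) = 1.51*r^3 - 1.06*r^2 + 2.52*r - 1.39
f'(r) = 4.53*r^2 - 2.12*r + 2.52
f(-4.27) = -149.04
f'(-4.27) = 94.17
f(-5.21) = -256.84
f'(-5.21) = 136.53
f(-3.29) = -74.93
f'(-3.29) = 58.53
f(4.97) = 170.32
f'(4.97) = 103.88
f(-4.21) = -143.46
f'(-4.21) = 91.74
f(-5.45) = -291.05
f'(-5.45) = 148.63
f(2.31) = 17.39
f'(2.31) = 21.80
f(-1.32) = -10.04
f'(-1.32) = 13.21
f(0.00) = -1.39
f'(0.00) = 2.52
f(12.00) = 2485.49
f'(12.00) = 629.40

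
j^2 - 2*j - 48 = (j - 8)*(j + 6)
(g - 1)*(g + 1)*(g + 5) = g^3 + 5*g^2 - g - 5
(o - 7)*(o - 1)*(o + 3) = o^3 - 5*o^2 - 17*o + 21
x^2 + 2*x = x*(x + 2)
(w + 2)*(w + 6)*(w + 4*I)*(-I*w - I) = -I*w^4 + 4*w^3 - 9*I*w^3 + 36*w^2 - 20*I*w^2 + 80*w - 12*I*w + 48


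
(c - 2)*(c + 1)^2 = c^3 - 3*c - 2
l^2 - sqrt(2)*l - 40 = (l - 5*sqrt(2))*(l + 4*sqrt(2))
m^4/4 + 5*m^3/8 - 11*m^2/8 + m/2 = m*(m/4 + 1)*(m - 1)*(m - 1/2)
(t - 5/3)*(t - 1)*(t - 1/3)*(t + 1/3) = t^4 - 8*t^3/3 + 14*t^2/9 + 8*t/27 - 5/27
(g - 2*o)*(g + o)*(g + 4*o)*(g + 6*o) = g^4 + 9*g^3*o + 12*g^2*o^2 - 44*g*o^3 - 48*o^4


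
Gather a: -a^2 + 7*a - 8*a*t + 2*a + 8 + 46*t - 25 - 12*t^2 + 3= -a^2 + a*(9 - 8*t) - 12*t^2 + 46*t - 14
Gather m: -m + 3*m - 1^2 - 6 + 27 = 2*m + 20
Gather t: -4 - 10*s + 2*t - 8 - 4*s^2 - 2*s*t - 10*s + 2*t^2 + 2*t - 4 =-4*s^2 - 20*s + 2*t^2 + t*(4 - 2*s) - 16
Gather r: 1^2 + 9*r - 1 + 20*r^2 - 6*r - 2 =20*r^2 + 3*r - 2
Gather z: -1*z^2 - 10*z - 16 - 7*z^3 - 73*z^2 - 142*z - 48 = -7*z^3 - 74*z^2 - 152*z - 64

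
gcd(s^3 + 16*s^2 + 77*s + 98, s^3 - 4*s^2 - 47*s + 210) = s + 7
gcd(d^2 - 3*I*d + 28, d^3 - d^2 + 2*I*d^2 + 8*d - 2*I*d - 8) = d + 4*I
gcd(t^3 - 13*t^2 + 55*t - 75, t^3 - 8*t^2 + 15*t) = t^2 - 8*t + 15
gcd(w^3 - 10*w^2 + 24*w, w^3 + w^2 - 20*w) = w^2 - 4*w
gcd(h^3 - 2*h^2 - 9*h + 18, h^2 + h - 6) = h^2 + h - 6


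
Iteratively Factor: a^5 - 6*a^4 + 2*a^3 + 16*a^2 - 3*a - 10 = (a - 5)*(a^4 - a^3 - 3*a^2 + a + 2) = (a - 5)*(a - 2)*(a^3 + a^2 - a - 1) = (a - 5)*(a - 2)*(a - 1)*(a^2 + 2*a + 1) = (a - 5)*(a - 2)*(a - 1)*(a + 1)*(a + 1)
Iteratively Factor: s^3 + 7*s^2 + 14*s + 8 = (s + 1)*(s^2 + 6*s + 8) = (s + 1)*(s + 2)*(s + 4)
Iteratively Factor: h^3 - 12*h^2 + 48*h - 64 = (h - 4)*(h^2 - 8*h + 16) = (h - 4)^2*(h - 4)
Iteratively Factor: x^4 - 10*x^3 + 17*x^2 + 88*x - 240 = (x + 3)*(x^3 - 13*x^2 + 56*x - 80) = (x - 5)*(x + 3)*(x^2 - 8*x + 16) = (x - 5)*(x - 4)*(x + 3)*(x - 4)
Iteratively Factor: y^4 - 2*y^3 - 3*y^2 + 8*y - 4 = (y - 1)*(y^3 - y^2 - 4*y + 4) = (y - 1)^2*(y^2 - 4) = (y - 2)*(y - 1)^2*(y + 2)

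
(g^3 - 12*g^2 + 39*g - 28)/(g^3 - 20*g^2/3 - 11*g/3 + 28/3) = 3*(g - 4)/(3*g + 4)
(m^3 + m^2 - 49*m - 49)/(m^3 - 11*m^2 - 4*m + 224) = (m^2 + 8*m + 7)/(m^2 - 4*m - 32)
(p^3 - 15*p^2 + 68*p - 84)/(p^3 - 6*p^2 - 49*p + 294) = (p - 2)/(p + 7)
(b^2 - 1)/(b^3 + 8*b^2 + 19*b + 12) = (b - 1)/(b^2 + 7*b + 12)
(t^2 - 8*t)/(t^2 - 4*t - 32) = t/(t + 4)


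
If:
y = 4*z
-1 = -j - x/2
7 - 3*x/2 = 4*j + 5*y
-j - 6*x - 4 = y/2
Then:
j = 164/111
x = -106/111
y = 56/111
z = 14/111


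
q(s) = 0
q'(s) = 0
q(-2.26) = 0.00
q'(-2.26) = 0.00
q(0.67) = 0.00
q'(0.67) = 0.00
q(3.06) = 0.00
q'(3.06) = 0.00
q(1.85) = 0.00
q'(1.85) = 0.00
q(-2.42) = 0.00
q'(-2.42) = 0.00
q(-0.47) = 0.00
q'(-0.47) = 0.00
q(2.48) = 0.00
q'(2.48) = 0.00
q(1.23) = 0.00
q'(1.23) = 0.00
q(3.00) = 0.00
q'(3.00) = 0.00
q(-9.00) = 0.00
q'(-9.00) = 0.00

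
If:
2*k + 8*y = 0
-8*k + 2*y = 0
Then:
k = 0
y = 0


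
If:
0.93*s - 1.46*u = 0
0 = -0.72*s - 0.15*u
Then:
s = 0.00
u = 0.00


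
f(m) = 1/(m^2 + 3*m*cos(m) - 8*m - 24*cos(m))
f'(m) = (3*m*sin(m) - 2*m - 24*sin(m) - 3*cos(m) + 8)/(m^2 + 3*m*cos(m) - 8*m - 24*cos(m))^2 = (3*m*sin(m) - 2*m - 24*sin(m) - 3*cos(m) + 8)/((m - 8)^2*(m + 3*cos(m))^2)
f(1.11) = -0.06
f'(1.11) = -0.05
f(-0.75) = -0.08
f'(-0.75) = 0.16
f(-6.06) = 0.02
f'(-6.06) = 0.00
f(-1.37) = 0.14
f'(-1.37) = 0.72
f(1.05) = -0.06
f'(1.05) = -0.04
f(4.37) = -0.08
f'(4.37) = 0.07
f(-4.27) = 0.01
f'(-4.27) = -0.00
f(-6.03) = 0.02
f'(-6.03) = 0.00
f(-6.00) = 0.02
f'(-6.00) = 0.00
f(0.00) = -0.04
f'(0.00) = 0.01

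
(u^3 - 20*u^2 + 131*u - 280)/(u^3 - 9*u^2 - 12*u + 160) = (u - 7)/(u + 4)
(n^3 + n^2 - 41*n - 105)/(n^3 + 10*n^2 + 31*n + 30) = (n - 7)/(n + 2)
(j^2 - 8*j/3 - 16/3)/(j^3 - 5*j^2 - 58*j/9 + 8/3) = 3*(j - 4)/(3*j^2 - 19*j + 6)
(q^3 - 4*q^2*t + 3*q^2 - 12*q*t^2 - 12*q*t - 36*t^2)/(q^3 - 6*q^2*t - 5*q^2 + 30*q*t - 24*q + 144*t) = (q + 2*t)/(q - 8)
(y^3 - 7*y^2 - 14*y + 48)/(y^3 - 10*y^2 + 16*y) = (y + 3)/y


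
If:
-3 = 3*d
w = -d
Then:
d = -1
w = 1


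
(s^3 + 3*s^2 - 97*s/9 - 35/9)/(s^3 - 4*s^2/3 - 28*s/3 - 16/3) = (-9*s^3 - 27*s^2 + 97*s + 35)/(3*(-3*s^3 + 4*s^2 + 28*s + 16))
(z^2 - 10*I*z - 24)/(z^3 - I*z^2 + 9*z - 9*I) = (z^2 - 10*I*z - 24)/(z^3 - I*z^2 + 9*z - 9*I)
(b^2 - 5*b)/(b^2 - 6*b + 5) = b/(b - 1)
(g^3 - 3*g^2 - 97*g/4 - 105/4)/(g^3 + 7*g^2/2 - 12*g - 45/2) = (2*g^2 - 9*g - 35)/(2*(g^2 + 2*g - 15))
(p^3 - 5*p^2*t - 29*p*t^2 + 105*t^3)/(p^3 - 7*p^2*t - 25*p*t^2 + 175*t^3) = (p - 3*t)/(p - 5*t)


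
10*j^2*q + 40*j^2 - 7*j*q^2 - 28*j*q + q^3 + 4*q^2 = (-5*j + q)*(-2*j + q)*(q + 4)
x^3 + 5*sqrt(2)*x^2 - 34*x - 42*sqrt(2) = (x - 3*sqrt(2))*(x + sqrt(2))*(x + 7*sqrt(2))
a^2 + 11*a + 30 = (a + 5)*(a + 6)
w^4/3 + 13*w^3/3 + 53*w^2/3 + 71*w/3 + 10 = (w/3 + 1/3)*(w + 1)*(w + 5)*(w + 6)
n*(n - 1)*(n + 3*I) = n^3 - n^2 + 3*I*n^2 - 3*I*n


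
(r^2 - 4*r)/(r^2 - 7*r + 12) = r/(r - 3)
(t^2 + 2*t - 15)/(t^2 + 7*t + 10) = (t - 3)/(t + 2)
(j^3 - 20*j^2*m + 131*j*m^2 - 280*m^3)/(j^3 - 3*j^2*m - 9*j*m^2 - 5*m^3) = (j^2 - 15*j*m + 56*m^2)/(j^2 + 2*j*m + m^2)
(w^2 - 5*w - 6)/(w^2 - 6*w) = (w + 1)/w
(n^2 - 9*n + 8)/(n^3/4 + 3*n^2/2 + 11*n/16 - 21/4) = 16*(n^2 - 9*n + 8)/(4*n^3 + 24*n^2 + 11*n - 84)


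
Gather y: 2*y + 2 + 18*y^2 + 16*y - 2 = 18*y^2 + 18*y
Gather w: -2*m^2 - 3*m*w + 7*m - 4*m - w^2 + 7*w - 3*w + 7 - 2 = -2*m^2 + 3*m - w^2 + w*(4 - 3*m) + 5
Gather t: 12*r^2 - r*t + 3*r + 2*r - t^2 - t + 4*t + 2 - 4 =12*r^2 + 5*r - t^2 + t*(3 - r) - 2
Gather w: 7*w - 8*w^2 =-8*w^2 + 7*w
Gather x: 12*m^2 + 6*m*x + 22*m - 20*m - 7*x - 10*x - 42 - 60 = 12*m^2 + 2*m + x*(6*m - 17) - 102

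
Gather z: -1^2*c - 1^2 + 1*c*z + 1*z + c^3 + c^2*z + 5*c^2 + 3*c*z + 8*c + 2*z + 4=c^3 + 5*c^2 + 7*c + z*(c^2 + 4*c + 3) + 3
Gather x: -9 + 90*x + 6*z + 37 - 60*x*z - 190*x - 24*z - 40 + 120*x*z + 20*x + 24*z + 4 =x*(60*z - 80) + 6*z - 8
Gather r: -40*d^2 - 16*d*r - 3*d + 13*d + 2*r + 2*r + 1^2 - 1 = -40*d^2 + 10*d + r*(4 - 16*d)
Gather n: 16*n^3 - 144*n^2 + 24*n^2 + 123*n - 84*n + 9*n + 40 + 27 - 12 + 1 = 16*n^3 - 120*n^2 + 48*n + 56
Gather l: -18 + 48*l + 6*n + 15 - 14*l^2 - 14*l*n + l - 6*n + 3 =-14*l^2 + l*(49 - 14*n)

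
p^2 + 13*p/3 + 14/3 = (p + 2)*(p + 7/3)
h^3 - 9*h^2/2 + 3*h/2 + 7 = (h - 7/2)*(h - 2)*(h + 1)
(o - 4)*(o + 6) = o^2 + 2*o - 24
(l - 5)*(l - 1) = l^2 - 6*l + 5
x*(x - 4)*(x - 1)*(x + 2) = x^4 - 3*x^3 - 6*x^2 + 8*x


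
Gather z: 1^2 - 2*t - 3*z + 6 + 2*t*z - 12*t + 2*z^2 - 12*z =-14*t + 2*z^2 + z*(2*t - 15) + 7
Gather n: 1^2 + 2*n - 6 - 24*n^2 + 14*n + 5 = -24*n^2 + 16*n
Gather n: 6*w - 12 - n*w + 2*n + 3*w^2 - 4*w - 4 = n*(2 - w) + 3*w^2 + 2*w - 16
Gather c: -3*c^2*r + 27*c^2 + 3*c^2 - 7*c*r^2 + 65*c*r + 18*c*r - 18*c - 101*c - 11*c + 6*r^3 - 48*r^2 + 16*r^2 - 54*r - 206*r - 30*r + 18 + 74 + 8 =c^2*(30 - 3*r) + c*(-7*r^2 + 83*r - 130) + 6*r^3 - 32*r^2 - 290*r + 100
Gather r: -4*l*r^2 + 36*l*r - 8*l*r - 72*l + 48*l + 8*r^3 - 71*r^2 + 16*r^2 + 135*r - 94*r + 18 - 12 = -24*l + 8*r^3 + r^2*(-4*l - 55) + r*(28*l + 41) + 6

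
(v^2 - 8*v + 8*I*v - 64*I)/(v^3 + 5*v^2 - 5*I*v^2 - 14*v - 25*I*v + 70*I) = (v^2 + 8*v*(-1 + I) - 64*I)/(v^3 + 5*v^2*(1 - I) - v*(14 + 25*I) + 70*I)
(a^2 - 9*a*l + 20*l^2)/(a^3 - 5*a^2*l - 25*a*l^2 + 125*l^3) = (a - 4*l)/(a^2 - 25*l^2)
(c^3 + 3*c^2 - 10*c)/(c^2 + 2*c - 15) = c*(c - 2)/(c - 3)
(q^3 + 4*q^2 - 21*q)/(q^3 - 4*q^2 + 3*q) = (q + 7)/(q - 1)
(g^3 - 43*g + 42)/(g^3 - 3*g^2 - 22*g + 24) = (g + 7)/(g + 4)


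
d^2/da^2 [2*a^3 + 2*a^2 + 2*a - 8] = 12*a + 4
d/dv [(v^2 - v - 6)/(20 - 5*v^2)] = -1/(5*v^2 - 20*v + 20)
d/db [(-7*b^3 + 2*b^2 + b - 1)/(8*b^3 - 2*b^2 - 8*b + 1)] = (-2*b^4 + 96*b^3 - 11*b^2 - 7)/(64*b^6 - 32*b^5 - 124*b^4 + 48*b^3 + 60*b^2 - 16*b + 1)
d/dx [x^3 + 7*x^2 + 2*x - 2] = 3*x^2 + 14*x + 2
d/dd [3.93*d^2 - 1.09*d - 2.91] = 7.86*d - 1.09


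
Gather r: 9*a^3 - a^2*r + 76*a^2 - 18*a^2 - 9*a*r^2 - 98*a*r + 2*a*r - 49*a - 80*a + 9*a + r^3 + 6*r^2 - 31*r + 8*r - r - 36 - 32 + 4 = 9*a^3 + 58*a^2 - 120*a + r^3 + r^2*(6 - 9*a) + r*(-a^2 - 96*a - 24) - 64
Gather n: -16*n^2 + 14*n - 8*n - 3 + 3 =-16*n^2 + 6*n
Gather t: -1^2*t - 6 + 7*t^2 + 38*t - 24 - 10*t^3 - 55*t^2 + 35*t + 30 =-10*t^3 - 48*t^2 + 72*t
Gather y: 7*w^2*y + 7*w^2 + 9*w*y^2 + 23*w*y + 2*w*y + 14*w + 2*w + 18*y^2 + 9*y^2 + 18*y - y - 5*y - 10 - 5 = 7*w^2 + 16*w + y^2*(9*w + 27) + y*(7*w^2 + 25*w + 12) - 15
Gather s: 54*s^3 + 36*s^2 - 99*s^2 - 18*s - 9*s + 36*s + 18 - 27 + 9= 54*s^3 - 63*s^2 + 9*s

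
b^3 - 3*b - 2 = (b - 2)*(b + 1)^2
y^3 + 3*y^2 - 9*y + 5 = (y - 1)^2*(y + 5)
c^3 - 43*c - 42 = (c - 7)*(c + 1)*(c + 6)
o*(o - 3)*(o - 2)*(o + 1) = o^4 - 4*o^3 + o^2 + 6*o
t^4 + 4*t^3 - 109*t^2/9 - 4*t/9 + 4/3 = (t - 2)*(t - 1/3)*(t + 1/3)*(t + 6)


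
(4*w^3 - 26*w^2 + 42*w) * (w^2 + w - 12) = 4*w^5 - 22*w^4 - 32*w^3 + 354*w^2 - 504*w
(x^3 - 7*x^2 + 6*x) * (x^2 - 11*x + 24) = x^5 - 18*x^4 + 107*x^3 - 234*x^2 + 144*x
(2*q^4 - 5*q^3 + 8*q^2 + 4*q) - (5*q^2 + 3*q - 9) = 2*q^4 - 5*q^3 + 3*q^2 + q + 9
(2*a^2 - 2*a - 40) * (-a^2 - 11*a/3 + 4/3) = -2*a^4 - 16*a^3/3 + 50*a^2 + 144*a - 160/3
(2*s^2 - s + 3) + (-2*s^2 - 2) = 1 - s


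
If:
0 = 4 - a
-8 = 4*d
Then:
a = 4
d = -2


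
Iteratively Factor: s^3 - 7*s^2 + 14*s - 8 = (s - 1)*(s^2 - 6*s + 8) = (s - 2)*(s - 1)*(s - 4)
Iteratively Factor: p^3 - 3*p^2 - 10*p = (p)*(p^2 - 3*p - 10) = p*(p - 5)*(p + 2)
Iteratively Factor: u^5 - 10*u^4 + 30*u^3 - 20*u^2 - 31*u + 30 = (u - 3)*(u^4 - 7*u^3 + 9*u^2 + 7*u - 10) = (u - 5)*(u - 3)*(u^3 - 2*u^2 - u + 2) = (u - 5)*(u - 3)*(u - 1)*(u^2 - u - 2) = (u - 5)*(u - 3)*(u - 2)*(u - 1)*(u + 1)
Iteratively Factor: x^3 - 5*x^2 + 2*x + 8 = (x - 4)*(x^2 - x - 2) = (x - 4)*(x + 1)*(x - 2)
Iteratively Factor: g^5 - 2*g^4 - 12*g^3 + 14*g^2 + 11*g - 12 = (g - 4)*(g^4 + 2*g^3 - 4*g^2 - 2*g + 3) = (g - 4)*(g + 1)*(g^3 + g^2 - 5*g + 3) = (g - 4)*(g - 1)*(g + 1)*(g^2 + 2*g - 3) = (g - 4)*(g - 1)*(g + 1)*(g + 3)*(g - 1)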